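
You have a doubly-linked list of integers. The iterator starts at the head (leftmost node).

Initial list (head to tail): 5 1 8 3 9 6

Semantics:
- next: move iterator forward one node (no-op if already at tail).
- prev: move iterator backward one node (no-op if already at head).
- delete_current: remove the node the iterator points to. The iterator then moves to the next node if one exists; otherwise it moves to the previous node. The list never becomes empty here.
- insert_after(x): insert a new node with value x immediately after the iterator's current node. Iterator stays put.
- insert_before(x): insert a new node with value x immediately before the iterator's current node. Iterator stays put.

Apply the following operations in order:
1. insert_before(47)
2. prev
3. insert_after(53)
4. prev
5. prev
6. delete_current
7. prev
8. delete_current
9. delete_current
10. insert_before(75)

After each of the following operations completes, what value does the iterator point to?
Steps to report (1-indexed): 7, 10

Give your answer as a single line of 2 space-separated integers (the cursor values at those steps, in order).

After 1 (insert_before(47)): list=[47, 5, 1, 8, 3, 9, 6] cursor@5
After 2 (prev): list=[47, 5, 1, 8, 3, 9, 6] cursor@47
After 3 (insert_after(53)): list=[47, 53, 5, 1, 8, 3, 9, 6] cursor@47
After 4 (prev): list=[47, 53, 5, 1, 8, 3, 9, 6] cursor@47
After 5 (prev): list=[47, 53, 5, 1, 8, 3, 9, 6] cursor@47
After 6 (delete_current): list=[53, 5, 1, 8, 3, 9, 6] cursor@53
After 7 (prev): list=[53, 5, 1, 8, 3, 9, 6] cursor@53
After 8 (delete_current): list=[5, 1, 8, 3, 9, 6] cursor@5
After 9 (delete_current): list=[1, 8, 3, 9, 6] cursor@1
After 10 (insert_before(75)): list=[75, 1, 8, 3, 9, 6] cursor@1

Answer: 53 1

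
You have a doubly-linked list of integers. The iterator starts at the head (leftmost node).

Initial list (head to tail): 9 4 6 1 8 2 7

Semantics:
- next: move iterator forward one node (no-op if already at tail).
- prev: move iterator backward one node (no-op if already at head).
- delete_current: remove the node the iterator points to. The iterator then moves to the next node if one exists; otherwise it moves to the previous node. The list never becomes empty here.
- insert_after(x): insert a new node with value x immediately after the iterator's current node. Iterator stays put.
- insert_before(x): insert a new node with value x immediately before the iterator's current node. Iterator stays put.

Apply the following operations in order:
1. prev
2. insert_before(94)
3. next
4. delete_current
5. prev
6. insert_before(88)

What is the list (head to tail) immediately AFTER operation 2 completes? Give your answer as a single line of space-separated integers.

Answer: 94 9 4 6 1 8 2 7

Derivation:
After 1 (prev): list=[9, 4, 6, 1, 8, 2, 7] cursor@9
After 2 (insert_before(94)): list=[94, 9, 4, 6, 1, 8, 2, 7] cursor@9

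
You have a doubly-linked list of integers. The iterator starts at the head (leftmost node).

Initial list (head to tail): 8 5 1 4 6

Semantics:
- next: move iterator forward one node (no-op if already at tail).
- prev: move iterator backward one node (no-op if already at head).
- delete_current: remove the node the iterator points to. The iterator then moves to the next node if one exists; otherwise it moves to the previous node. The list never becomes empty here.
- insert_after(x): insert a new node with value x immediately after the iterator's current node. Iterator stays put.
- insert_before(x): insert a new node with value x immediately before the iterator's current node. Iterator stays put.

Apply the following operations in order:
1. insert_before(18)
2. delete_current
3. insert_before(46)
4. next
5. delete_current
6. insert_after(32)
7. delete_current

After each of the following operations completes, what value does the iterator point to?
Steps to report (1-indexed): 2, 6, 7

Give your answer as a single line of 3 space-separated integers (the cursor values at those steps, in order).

Answer: 5 4 32

Derivation:
After 1 (insert_before(18)): list=[18, 8, 5, 1, 4, 6] cursor@8
After 2 (delete_current): list=[18, 5, 1, 4, 6] cursor@5
After 3 (insert_before(46)): list=[18, 46, 5, 1, 4, 6] cursor@5
After 4 (next): list=[18, 46, 5, 1, 4, 6] cursor@1
After 5 (delete_current): list=[18, 46, 5, 4, 6] cursor@4
After 6 (insert_after(32)): list=[18, 46, 5, 4, 32, 6] cursor@4
After 7 (delete_current): list=[18, 46, 5, 32, 6] cursor@32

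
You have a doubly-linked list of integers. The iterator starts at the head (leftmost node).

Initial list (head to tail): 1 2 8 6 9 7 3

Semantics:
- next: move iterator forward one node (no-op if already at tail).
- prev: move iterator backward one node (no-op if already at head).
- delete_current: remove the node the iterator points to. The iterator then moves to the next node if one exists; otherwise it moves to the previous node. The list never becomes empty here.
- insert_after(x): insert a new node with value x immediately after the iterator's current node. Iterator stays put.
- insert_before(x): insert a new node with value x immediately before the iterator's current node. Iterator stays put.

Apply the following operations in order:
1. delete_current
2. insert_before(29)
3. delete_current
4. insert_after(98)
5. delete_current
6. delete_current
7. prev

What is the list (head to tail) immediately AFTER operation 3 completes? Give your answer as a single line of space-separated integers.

Answer: 29 8 6 9 7 3

Derivation:
After 1 (delete_current): list=[2, 8, 6, 9, 7, 3] cursor@2
After 2 (insert_before(29)): list=[29, 2, 8, 6, 9, 7, 3] cursor@2
After 3 (delete_current): list=[29, 8, 6, 9, 7, 3] cursor@8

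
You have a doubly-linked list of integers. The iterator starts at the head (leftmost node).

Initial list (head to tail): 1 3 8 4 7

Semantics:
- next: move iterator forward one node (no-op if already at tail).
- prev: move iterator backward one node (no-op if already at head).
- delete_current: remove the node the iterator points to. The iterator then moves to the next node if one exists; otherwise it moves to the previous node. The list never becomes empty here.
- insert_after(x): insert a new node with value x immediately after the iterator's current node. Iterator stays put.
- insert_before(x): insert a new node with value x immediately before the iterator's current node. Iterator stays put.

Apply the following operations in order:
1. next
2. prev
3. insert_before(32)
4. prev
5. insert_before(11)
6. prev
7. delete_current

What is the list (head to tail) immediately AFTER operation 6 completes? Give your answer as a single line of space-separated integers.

Answer: 11 32 1 3 8 4 7

Derivation:
After 1 (next): list=[1, 3, 8, 4, 7] cursor@3
After 2 (prev): list=[1, 3, 8, 4, 7] cursor@1
After 3 (insert_before(32)): list=[32, 1, 3, 8, 4, 7] cursor@1
After 4 (prev): list=[32, 1, 3, 8, 4, 7] cursor@32
After 5 (insert_before(11)): list=[11, 32, 1, 3, 8, 4, 7] cursor@32
After 6 (prev): list=[11, 32, 1, 3, 8, 4, 7] cursor@11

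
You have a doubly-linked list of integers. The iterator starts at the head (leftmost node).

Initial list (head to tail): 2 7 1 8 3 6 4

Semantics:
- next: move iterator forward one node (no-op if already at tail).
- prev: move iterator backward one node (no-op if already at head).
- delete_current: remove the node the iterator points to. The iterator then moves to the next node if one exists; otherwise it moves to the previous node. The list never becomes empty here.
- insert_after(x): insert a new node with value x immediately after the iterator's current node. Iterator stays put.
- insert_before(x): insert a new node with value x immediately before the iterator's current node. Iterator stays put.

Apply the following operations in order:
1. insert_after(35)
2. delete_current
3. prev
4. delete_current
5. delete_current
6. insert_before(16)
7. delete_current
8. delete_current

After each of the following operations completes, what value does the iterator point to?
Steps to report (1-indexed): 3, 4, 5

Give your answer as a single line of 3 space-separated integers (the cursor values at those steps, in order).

After 1 (insert_after(35)): list=[2, 35, 7, 1, 8, 3, 6, 4] cursor@2
After 2 (delete_current): list=[35, 7, 1, 8, 3, 6, 4] cursor@35
After 3 (prev): list=[35, 7, 1, 8, 3, 6, 4] cursor@35
After 4 (delete_current): list=[7, 1, 8, 3, 6, 4] cursor@7
After 5 (delete_current): list=[1, 8, 3, 6, 4] cursor@1
After 6 (insert_before(16)): list=[16, 1, 8, 3, 6, 4] cursor@1
After 7 (delete_current): list=[16, 8, 3, 6, 4] cursor@8
After 8 (delete_current): list=[16, 3, 6, 4] cursor@3

Answer: 35 7 1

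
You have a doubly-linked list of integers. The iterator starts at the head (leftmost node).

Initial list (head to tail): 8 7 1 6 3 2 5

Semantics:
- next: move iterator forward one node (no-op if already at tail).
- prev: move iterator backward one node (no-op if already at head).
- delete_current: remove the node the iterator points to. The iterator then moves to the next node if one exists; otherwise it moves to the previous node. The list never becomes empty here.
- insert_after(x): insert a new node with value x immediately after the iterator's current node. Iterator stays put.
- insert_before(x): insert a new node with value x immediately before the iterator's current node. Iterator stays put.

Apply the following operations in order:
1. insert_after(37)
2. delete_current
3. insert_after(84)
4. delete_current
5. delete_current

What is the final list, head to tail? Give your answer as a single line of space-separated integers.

Answer: 7 1 6 3 2 5

Derivation:
After 1 (insert_after(37)): list=[8, 37, 7, 1, 6, 3, 2, 5] cursor@8
After 2 (delete_current): list=[37, 7, 1, 6, 3, 2, 5] cursor@37
After 3 (insert_after(84)): list=[37, 84, 7, 1, 6, 3, 2, 5] cursor@37
After 4 (delete_current): list=[84, 7, 1, 6, 3, 2, 5] cursor@84
After 5 (delete_current): list=[7, 1, 6, 3, 2, 5] cursor@7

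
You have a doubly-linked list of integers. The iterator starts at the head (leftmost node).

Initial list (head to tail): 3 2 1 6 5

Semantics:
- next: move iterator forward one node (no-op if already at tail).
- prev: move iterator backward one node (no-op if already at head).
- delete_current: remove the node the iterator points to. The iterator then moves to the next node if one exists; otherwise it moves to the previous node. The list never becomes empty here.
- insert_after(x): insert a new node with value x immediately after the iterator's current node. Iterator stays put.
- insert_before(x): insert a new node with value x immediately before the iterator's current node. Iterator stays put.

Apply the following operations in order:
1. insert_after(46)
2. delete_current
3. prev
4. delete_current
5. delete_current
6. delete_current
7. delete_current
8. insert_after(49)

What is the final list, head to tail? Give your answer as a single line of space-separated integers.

Answer: 5 49

Derivation:
After 1 (insert_after(46)): list=[3, 46, 2, 1, 6, 5] cursor@3
After 2 (delete_current): list=[46, 2, 1, 6, 5] cursor@46
After 3 (prev): list=[46, 2, 1, 6, 5] cursor@46
After 4 (delete_current): list=[2, 1, 6, 5] cursor@2
After 5 (delete_current): list=[1, 6, 5] cursor@1
After 6 (delete_current): list=[6, 5] cursor@6
After 7 (delete_current): list=[5] cursor@5
After 8 (insert_after(49)): list=[5, 49] cursor@5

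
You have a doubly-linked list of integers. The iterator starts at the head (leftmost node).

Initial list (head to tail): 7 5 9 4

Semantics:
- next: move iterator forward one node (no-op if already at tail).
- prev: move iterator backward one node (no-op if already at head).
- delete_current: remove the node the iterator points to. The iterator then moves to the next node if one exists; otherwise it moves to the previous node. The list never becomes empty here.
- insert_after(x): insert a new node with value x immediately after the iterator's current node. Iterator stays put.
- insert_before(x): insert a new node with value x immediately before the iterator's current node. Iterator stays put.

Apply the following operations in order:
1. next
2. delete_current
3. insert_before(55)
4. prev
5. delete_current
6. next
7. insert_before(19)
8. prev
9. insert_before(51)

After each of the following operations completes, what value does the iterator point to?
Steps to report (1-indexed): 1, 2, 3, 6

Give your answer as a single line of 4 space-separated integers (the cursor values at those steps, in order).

Answer: 5 9 9 4

Derivation:
After 1 (next): list=[7, 5, 9, 4] cursor@5
After 2 (delete_current): list=[7, 9, 4] cursor@9
After 3 (insert_before(55)): list=[7, 55, 9, 4] cursor@9
After 4 (prev): list=[7, 55, 9, 4] cursor@55
After 5 (delete_current): list=[7, 9, 4] cursor@9
After 6 (next): list=[7, 9, 4] cursor@4
After 7 (insert_before(19)): list=[7, 9, 19, 4] cursor@4
After 8 (prev): list=[7, 9, 19, 4] cursor@19
After 9 (insert_before(51)): list=[7, 9, 51, 19, 4] cursor@19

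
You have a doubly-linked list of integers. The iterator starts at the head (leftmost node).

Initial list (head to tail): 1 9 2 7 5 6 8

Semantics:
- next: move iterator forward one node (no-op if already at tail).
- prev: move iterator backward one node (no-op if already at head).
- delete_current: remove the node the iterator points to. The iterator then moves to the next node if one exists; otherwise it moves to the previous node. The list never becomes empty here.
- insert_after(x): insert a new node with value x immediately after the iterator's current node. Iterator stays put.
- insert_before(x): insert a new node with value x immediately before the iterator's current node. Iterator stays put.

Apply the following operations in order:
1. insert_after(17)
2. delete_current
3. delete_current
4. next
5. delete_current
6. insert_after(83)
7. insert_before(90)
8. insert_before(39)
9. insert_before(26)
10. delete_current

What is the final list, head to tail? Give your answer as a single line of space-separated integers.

After 1 (insert_after(17)): list=[1, 17, 9, 2, 7, 5, 6, 8] cursor@1
After 2 (delete_current): list=[17, 9, 2, 7, 5, 6, 8] cursor@17
After 3 (delete_current): list=[9, 2, 7, 5, 6, 8] cursor@9
After 4 (next): list=[9, 2, 7, 5, 6, 8] cursor@2
After 5 (delete_current): list=[9, 7, 5, 6, 8] cursor@7
After 6 (insert_after(83)): list=[9, 7, 83, 5, 6, 8] cursor@7
After 7 (insert_before(90)): list=[9, 90, 7, 83, 5, 6, 8] cursor@7
After 8 (insert_before(39)): list=[9, 90, 39, 7, 83, 5, 6, 8] cursor@7
After 9 (insert_before(26)): list=[9, 90, 39, 26, 7, 83, 5, 6, 8] cursor@7
After 10 (delete_current): list=[9, 90, 39, 26, 83, 5, 6, 8] cursor@83

Answer: 9 90 39 26 83 5 6 8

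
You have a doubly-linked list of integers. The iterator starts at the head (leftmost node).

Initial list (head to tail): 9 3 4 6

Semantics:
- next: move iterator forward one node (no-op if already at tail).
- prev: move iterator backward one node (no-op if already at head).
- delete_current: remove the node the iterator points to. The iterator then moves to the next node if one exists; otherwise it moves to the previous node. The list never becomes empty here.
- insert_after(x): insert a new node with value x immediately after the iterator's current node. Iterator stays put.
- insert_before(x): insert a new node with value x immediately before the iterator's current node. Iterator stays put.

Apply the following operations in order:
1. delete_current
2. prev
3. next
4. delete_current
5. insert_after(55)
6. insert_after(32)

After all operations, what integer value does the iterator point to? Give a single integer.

After 1 (delete_current): list=[3, 4, 6] cursor@3
After 2 (prev): list=[3, 4, 6] cursor@3
After 3 (next): list=[3, 4, 6] cursor@4
After 4 (delete_current): list=[3, 6] cursor@6
After 5 (insert_after(55)): list=[3, 6, 55] cursor@6
After 6 (insert_after(32)): list=[3, 6, 32, 55] cursor@6

Answer: 6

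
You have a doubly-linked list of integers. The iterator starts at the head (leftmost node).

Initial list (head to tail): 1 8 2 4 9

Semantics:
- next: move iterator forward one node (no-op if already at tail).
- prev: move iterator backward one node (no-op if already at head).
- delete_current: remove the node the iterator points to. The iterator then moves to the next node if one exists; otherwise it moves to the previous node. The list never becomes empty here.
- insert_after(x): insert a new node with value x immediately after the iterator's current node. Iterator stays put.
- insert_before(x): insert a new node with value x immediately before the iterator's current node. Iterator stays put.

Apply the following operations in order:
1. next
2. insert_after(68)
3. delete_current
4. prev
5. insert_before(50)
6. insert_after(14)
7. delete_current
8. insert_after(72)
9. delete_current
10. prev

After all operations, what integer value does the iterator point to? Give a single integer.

Answer: 50

Derivation:
After 1 (next): list=[1, 8, 2, 4, 9] cursor@8
After 2 (insert_after(68)): list=[1, 8, 68, 2, 4, 9] cursor@8
After 3 (delete_current): list=[1, 68, 2, 4, 9] cursor@68
After 4 (prev): list=[1, 68, 2, 4, 9] cursor@1
After 5 (insert_before(50)): list=[50, 1, 68, 2, 4, 9] cursor@1
After 6 (insert_after(14)): list=[50, 1, 14, 68, 2, 4, 9] cursor@1
After 7 (delete_current): list=[50, 14, 68, 2, 4, 9] cursor@14
After 8 (insert_after(72)): list=[50, 14, 72, 68, 2, 4, 9] cursor@14
After 9 (delete_current): list=[50, 72, 68, 2, 4, 9] cursor@72
After 10 (prev): list=[50, 72, 68, 2, 4, 9] cursor@50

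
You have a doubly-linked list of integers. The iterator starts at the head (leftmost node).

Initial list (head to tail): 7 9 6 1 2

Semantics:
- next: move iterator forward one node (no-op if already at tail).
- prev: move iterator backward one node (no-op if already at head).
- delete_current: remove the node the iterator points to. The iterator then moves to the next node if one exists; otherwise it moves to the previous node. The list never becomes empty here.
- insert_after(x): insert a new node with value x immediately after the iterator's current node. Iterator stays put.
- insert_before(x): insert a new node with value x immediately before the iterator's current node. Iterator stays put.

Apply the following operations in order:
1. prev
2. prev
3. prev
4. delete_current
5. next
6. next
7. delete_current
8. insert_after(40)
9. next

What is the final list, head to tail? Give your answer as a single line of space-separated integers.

Answer: 9 6 2 40

Derivation:
After 1 (prev): list=[7, 9, 6, 1, 2] cursor@7
After 2 (prev): list=[7, 9, 6, 1, 2] cursor@7
After 3 (prev): list=[7, 9, 6, 1, 2] cursor@7
After 4 (delete_current): list=[9, 6, 1, 2] cursor@9
After 5 (next): list=[9, 6, 1, 2] cursor@6
After 6 (next): list=[9, 6, 1, 2] cursor@1
After 7 (delete_current): list=[9, 6, 2] cursor@2
After 8 (insert_after(40)): list=[9, 6, 2, 40] cursor@2
After 9 (next): list=[9, 6, 2, 40] cursor@40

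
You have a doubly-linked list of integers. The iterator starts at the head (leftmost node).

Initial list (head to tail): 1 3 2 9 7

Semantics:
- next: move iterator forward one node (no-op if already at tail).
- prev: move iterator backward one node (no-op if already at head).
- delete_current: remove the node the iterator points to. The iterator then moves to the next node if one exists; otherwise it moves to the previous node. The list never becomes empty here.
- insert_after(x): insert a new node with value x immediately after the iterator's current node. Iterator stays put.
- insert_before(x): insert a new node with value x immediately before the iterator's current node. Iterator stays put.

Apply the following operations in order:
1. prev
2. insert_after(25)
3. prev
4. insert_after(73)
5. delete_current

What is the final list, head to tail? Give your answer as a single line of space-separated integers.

Answer: 73 25 3 2 9 7

Derivation:
After 1 (prev): list=[1, 3, 2, 9, 7] cursor@1
After 2 (insert_after(25)): list=[1, 25, 3, 2, 9, 7] cursor@1
After 3 (prev): list=[1, 25, 3, 2, 9, 7] cursor@1
After 4 (insert_after(73)): list=[1, 73, 25, 3, 2, 9, 7] cursor@1
After 5 (delete_current): list=[73, 25, 3, 2, 9, 7] cursor@73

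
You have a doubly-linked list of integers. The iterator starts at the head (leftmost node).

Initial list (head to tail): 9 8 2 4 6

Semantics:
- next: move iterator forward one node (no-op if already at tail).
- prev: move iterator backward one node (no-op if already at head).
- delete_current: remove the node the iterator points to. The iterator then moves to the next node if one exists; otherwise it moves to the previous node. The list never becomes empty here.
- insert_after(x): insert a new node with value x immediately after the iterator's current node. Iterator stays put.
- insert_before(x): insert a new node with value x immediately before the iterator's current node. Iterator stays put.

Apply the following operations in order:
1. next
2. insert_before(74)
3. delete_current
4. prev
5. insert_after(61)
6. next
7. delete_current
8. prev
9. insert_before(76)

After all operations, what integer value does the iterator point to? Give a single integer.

After 1 (next): list=[9, 8, 2, 4, 6] cursor@8
After 2 (insert_before(74)): list=[9, 74, 8, 2, 4, 6] cursor@8
After 3 (delete_current): list=[9, 74, 2, 4, 6] cursor@2
After 4 (prev): list=[9, 74, 2, 4, 6] cursor@74
After 5 (insert_after(61)): list=[9, 74, 61, 2, 4, 6] cursor@74
After 6 (next): list=[9, 74, 61, 2, 4, 6] cursor@61
After 7 (delete_current): list=[9, 74, 2, 4, 6] cursor@2
After 8 (prev): list=[9, 74, 2, 4, 6] cursor@74
After 9 (insert_before(76)): list=[9, 76, 74, 2, 4, 6] cursor@74

Answer: 74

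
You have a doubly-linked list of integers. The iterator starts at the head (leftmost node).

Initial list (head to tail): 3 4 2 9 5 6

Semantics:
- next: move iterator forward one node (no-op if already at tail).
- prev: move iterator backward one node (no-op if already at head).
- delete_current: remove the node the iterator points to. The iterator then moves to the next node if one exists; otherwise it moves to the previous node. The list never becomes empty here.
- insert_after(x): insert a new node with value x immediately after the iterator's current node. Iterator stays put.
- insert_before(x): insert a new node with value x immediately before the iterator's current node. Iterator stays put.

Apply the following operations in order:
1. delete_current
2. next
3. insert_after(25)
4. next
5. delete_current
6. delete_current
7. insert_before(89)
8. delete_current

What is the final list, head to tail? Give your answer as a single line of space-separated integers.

After 1 (delete_current): list=[4, 2, 9, 5, 6] cursor@4
After 2 (next): list=[4, 2, 9, 5, 6] cursor@2
After 3 (insert_after(25)): list=[4, 2, 25, 9, 5, 6] cursor@2
After 4 (next): list=[4, 2, 25, 9, 5, 6] cursor@25
After 5 (delete_current): list=[4, 2, 9, 5, 6] cursor@9
After 6 (delete_current): list=[4, 2, 5, 6] cursor@5
After 7 (insert_before(89)): list=[4, 2, 89, 5, 6] cursor@5
After 8 (delete_current): list=[4, 2, 89, 6] cursor@6

Answer: 4 2 89 6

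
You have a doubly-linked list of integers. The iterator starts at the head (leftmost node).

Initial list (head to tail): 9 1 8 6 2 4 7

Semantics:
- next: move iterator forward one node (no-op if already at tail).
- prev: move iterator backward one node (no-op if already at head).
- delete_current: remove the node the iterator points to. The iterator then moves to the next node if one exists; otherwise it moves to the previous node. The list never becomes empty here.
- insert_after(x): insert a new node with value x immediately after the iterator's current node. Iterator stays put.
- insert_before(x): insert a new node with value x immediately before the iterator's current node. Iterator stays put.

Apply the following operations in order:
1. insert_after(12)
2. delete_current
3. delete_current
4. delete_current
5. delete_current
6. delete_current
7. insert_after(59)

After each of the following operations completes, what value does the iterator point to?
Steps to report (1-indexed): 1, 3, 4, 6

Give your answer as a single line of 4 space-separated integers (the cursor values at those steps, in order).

After 1 (insert_after(12)): list=[9, 12, 1, 8, 6, 2, 4, 7] cursor@9
After 2 (delete_current): list=[12, 1, 8, 6, 2, 4, 7] cursor@12
After 3 (delete_current): list=[1, 8, 6, 2, 4, 7] cursor@1
After 4 (delete_current): list=[8, 6, 2, 4, 7] cursor@8
After 5 (delete_current): list=[6, 2, 4, 7] cursor@6
After 6 (delete_current): list=[2, 4, 7] cursor@2
After 7 (insert_after(59)): list=[2, 59, 4, 7] cursor@2

Answer: 9 1 8 2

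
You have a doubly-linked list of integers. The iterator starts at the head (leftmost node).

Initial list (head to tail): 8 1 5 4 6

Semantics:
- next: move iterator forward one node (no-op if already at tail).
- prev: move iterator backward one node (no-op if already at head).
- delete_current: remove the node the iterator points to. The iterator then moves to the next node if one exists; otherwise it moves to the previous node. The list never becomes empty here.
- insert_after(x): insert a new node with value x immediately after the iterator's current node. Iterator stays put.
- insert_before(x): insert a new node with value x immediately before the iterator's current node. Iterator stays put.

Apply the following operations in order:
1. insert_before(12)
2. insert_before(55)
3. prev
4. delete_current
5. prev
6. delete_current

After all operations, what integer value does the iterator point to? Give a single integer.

Answer: 8

Derivation:
After 1 (insert_before(12)): list=[12, 8, 1, 5, 4, 6] cursor@8
After 2 (insert_before(55)): list=[12, 55, 8, 1, 5, 4, 6] cursor@8
After 3 (prev): list=[12, 55, 8, 1, 5, 4, 6] cursor@55
After 4 (delete_current): list=[12, 8, 1, 5, 4, 6] cursor@8
After 5 (prev): list=[12, 8, 1, 5, 4, 6] cursor@12
After 6 (delete_current): list=[8, 1, 5, 4, 6] cursor@8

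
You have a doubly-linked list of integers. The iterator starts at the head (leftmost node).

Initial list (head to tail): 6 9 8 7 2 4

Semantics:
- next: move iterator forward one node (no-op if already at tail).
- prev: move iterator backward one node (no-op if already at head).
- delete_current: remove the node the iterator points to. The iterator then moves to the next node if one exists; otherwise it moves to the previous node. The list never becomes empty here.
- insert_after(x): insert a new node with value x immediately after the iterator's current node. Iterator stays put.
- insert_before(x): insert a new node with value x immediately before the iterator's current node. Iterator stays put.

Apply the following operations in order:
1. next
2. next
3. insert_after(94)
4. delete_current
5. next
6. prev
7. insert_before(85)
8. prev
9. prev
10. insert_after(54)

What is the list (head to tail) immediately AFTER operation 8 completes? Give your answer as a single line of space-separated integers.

Answer: 6 9 85 94 7 2 4

Derivation:
After 1 (next): list=[6, 9, 8, 7, 2, 4] cursor@9
After 2 (next): list=[6, 9, 8, 7, 2, 4] cursor@8
After 3 (insert_after(94)): list=[6, 9, 8, 94, 7, 2, 4] cursor@8
After 4 (delete_current): list=[6, 9, 94, 7, 2, 4] cursor@94
After 5 (next): list=[6, 9, 94, 7, 2, 4] cursor@7
After 6 (prev): list=[6, 9, 94, 7, 2, 4] cursor@94
After 7 (insert_before(85)): list=[6, 9, 85, 94, 7, 2, 4] cursor@94
After 8 (prev): list=[6, 9, 85, 94, 7, 2, 4] cursor@85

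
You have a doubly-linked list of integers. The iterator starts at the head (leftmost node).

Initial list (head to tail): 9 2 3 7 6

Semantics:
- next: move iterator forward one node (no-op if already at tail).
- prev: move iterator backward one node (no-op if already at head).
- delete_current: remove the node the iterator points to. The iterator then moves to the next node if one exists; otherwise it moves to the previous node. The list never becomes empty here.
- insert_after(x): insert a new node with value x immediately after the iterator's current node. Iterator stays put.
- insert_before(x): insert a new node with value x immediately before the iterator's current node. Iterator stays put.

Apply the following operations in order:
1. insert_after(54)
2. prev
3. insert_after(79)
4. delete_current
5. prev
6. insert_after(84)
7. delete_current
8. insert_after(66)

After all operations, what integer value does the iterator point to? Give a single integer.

Answer: 84

Derivation:
After 1 (insert_after(54)): list=[9, 54, 2, 3, 7, 6] cursor@9
After 2 (prev): list=[9, 54, 2, 3, 7, 6] cursor@9
After 3 (insert_after(79)): list=[9, 79, 54, 2, 3, 7, 6] cursor@9
After 4 (delete_current): list=[79, 54, 2, 3, 7, 6] cursor@79
After 5 (prev): list=[79, 54, 2, 3, 7, 6] cursor@79
After 6 (insert_after(84)): list=[79, 84, 54, 2, 3, 7, 6] cursor@79
After 7 (delete_current): list=[84, 54, 2, 3, 7, 6] cursor@84
After 8 (insert_after(66)): list=[84, 66, 54, 2, 3, 7, 6] cursor@84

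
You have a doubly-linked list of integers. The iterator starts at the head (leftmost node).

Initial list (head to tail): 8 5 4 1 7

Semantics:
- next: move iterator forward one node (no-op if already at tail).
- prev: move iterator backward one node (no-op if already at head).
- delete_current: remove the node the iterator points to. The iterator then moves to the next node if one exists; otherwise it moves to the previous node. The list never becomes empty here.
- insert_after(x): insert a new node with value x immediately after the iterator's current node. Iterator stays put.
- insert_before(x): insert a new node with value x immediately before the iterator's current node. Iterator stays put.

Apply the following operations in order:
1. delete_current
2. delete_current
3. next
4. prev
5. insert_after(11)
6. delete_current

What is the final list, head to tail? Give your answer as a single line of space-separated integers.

Answer: 11 1 7

Derivation:
After 1 (delete_current): list=[5, 4, 1, 7] cursor@5
After 2 (delete_current): list=[4, 1, 7] cursor@4
After 3 (next): list=[4, 1, 7] cursor@1
After 4 (prev): list=[4, 1, 7] cursor@4
After 5 (insert_after(11)): list=[4, 11, 1, 7] cursor@4
After 6 (delete_current): list=[11, 1, 7] cursor@11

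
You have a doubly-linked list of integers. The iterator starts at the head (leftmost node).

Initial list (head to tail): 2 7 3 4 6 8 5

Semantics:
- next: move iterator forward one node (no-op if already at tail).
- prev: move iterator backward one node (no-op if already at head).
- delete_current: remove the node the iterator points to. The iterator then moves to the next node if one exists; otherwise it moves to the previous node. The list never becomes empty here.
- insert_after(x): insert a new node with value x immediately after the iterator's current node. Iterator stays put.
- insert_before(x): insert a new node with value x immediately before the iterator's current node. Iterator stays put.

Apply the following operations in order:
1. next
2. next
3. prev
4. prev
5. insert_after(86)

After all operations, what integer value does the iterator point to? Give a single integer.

Answer: 2

Derivation:
After 1 (next): list=[2, 7, 3, 4, 6, 8, 5] cursor@7
After 2 (next): list=[2, 7, 3, 4, 6, 8, 5] cursor@3
After 3 (prev): list=[2, 7, 3, 4, 6, 8, 5] cursor@7
After 4 (prev): list=[2, 7, 3, 4, 6, 8, 5] cursor@2
After 5 (insert_after(86)): list=[2, 86, 7, 3, 4, 6, 8, 5] cursor@2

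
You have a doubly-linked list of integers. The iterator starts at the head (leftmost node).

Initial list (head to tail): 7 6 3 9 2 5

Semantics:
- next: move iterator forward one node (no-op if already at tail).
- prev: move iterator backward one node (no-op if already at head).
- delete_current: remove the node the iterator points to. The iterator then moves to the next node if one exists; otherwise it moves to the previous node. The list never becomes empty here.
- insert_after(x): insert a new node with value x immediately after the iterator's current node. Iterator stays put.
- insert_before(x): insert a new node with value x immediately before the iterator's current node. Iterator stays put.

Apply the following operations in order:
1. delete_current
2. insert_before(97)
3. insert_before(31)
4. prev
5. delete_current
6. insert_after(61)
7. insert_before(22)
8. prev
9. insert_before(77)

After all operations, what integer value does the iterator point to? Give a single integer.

After 1 (delete_current): list=[6, 3, 9, 2, 5] cursor@6
After 2 (insert_before(97)): list=[97, 6, 3, 9, 2, 5] cursor@6
After 3 (insert_before(31)): list=[97, 31, 6, 3, 9, 2, 5] cursor@6
After 4 (prev): list=[97, 31, 6, 3, 9, 2, 5] cursor@31
After 5 (delete_current): list=[97, 6, 3, 9, 2, 5] cursor@6
After 6 (insert_after(61)): list=[97, 6, 61, 3, 9, 2, 5] cursor@6
After 7 (insert_before(22)): list=[97, 22, 6, 61, 3, 9, 2, 5] cursor@6
After 8 (prev): list=[97, 22, 6, 61, 3, 9, 2, 5] cursor@22
After 9 (insert_before(77)): list=[97, 77, 22, 6, 61, 3, 9, 2, 5] cursor@22

Answer: 22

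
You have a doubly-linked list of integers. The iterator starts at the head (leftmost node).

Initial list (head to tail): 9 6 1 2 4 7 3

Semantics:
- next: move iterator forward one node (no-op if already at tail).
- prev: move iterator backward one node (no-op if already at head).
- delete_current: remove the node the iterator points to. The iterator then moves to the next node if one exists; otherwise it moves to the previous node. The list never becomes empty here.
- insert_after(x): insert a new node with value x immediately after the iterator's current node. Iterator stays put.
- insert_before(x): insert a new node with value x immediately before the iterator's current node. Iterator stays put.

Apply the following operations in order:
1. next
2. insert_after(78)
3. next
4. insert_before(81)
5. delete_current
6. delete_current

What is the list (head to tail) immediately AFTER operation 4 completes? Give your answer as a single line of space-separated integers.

After 1 (next): list=[9, 6, 1, 2, 4, 7, 3] cursor@6
After 2 (insert_after(78)): list=[9, 6, 78, 1, 2, 4, 7, 3] cursor@6
After 3 (next): list=[9, 6, 78, 1, 2, 4, 7, 3] cursor@78
After 4 (insert_before(81)): list=[9, 6, 81, 78, 1, 2, 4, 7, 3] cursor@78

Answer: 9 6 81 78 1 2 4 7 3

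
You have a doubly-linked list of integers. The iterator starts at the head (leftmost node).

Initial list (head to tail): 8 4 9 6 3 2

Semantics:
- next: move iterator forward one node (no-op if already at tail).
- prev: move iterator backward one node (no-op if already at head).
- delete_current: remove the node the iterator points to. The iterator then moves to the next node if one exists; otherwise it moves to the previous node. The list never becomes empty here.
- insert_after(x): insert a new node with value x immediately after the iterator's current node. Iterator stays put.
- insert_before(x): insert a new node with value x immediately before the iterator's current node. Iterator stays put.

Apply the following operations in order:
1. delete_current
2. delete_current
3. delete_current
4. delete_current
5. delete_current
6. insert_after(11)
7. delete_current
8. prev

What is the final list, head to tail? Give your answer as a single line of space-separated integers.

Answer: 11

Derivation:
After 1 (delete_current): list=[4, 9, 6, 3, 2] cursor@4
After 2 (delete_current): list=[9, 6, 3, 2] cursor@9
After 3 (delete_current): list=[6, 3, 2] cursor@6
After 4 (delete_current): list=[3, 2] cursor@3
After 5 (delete_current): list=[2] cursor@2
After 6 (insert_after(11)): list=[2, 11] cursor@2
After 7 (delete_current): list=[11] cursor@11
After 8 (prev): list=[11] cursor@11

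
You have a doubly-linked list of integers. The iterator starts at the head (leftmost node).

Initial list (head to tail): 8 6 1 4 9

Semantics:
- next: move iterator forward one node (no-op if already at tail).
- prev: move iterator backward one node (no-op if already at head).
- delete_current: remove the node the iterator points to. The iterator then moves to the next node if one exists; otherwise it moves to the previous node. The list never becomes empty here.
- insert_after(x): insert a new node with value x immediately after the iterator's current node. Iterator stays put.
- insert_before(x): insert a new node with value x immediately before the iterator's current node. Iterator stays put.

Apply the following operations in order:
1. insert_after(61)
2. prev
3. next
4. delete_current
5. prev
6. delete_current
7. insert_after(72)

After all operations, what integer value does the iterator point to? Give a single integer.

Answer: 6

Derivation:
After 1 (insert_after(61)): list=[8, 61, 6, 1, 4, 9] cursor@8
After 2 (prev): list=[8, 61, 6, 1, 4, 9] cursor@8
After 3 (next): list=[8, 61, 6, 1, 4, 9] cursor@61
After 4 (delete_current): list=[8, 6, 1, 4, 9] cursor@6
After 5 (prev): list=[8, 6, 1, 4, 9] cursor@8
After 6 (delete_current): list=[6, 1, 4, 9] cursor@6
After 7 (insert_after(72)): list=[6, 72, 1, 4, 9] cursor@6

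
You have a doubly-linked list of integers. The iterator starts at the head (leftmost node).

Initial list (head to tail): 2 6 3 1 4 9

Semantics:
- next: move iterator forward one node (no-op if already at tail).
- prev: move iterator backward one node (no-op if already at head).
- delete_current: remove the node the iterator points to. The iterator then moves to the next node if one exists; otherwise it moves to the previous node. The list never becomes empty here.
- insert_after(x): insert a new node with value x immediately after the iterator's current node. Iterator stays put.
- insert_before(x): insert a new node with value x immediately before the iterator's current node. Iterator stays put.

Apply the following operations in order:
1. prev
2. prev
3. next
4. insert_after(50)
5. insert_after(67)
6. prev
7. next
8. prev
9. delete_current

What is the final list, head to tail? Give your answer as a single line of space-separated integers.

Answer: 6 67 50 3 1 4 9

Derivation:
After 1 (prev): list=[2, 6, 3, 1, 4, 9] cursor@2
After 2 (prev): list=[2, 6, 3, 1, 4, 9] cursor@2
After 3 (next): list=[2, 6, 3, 1, 4, 9] cursor@6
After 4 (insert_after(50)): list=[2, 6, 50, 3, 1, 4, 9] cursor@6
After 5 (insert_after(67)): list=[2, 6, 67, 50, 3, 1, 4, 9] cursor@6
After 6 (prev): list=[2, 6, 67, 50, 3, 1, 4, 9] cursor@2
After 7 (next): list=[2, 6, 67, 50, 3, 1, 4, 9] cursor@6
After 8 (prev): list=[2, 6, 67, 50, 3, 1, 4, 9] cursor@2
After 9 (delete_current): list=[6, 67, 50, 3, 1, 4, 9] cursor@6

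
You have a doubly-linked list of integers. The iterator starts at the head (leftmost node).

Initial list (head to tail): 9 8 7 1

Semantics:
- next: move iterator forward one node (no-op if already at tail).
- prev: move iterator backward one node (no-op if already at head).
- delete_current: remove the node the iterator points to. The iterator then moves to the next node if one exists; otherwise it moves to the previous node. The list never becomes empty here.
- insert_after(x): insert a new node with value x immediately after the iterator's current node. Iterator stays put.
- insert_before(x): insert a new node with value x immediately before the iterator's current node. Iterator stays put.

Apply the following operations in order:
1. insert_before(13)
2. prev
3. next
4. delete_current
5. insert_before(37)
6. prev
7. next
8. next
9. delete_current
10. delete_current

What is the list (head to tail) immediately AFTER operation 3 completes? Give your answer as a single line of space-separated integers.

Answer: 13 9 8 7 1

Derivation:
After 1 (insert_before(13)): list=[13, 9, 8, 7, 1] cursor@9
After 2 (prev): list=[13, 9, 8, 7, 1] cursor@13
After 3 (next): list=[13, 9, 8, 7, 1] cursor@9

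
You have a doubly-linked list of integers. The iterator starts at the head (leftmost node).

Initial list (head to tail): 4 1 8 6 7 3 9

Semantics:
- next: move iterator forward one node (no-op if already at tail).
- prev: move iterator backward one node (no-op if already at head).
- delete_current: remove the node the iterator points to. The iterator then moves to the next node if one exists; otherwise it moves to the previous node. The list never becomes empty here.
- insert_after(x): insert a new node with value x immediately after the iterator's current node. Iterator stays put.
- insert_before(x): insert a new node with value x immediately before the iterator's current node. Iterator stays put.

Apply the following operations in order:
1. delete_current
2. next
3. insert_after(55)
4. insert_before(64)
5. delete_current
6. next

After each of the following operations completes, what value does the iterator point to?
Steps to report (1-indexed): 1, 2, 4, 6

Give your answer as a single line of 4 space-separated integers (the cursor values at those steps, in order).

Answer: 1 8 8 6

Derivation:
After 1 (delete_current): list=[1, 8, 6, 7, 3, 9] cursor@1
After 2 (next): list=[1, 8, 6, 7, 3, 9] cursor@8
After 3 (insert_after(55)): list=[1, 8, 55, 6, 7, 3, 9] cursor@8
After 4 (insert_before(64)): list=[1, 64, 8, 55, 6, 7, 3, 9] cursor@8
After 5 (delete_current): list=[1, 64, 55, 6, 7, 3, 9] cursor@55
After 6 (next): list=[1, 64, 55, 6, 7, 3, 9] cursor@6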